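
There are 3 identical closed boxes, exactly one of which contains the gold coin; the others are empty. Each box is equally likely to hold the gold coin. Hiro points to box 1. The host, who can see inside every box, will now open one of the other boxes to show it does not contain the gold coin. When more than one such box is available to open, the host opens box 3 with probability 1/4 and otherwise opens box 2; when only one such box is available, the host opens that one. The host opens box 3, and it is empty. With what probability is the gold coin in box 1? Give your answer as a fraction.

1/5

Consider each possible location of the gold coin in turn.
If it is in box 1 (prior 1/3): box 3 is available, opened with probability 1/4; weight (1/3)·(1/4) = 1/12.
If it is in box 2 (prior 1/3): only box 3 is available, probability 1; weight (1/3)·1 = 1/3.
If it is in box 3 (prior 1/3): the host opened box 3, so this case is ruled out; weight (1/3)·0 = 0.
The weights sum to 5/12.
So P(the gold coin in box 1 | the host opened box 3) = (1/12) / (5/12) = 1/5.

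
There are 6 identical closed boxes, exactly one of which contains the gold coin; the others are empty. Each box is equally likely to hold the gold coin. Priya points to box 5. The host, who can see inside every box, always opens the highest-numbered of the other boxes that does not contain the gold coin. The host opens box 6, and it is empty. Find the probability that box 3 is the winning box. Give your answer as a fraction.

1/5

Condition on the true location of the gold coin.
If it is in any of boxes 1, 2, 3, 4, and 5 (prior 1/6 each): box 6 is the highest-numbered option available, probability 1; weight (1/6)·1 = 1/6 each.
If it is in box 6 (prior 1/6): the host opened box 6, so this case is ruled out; weight (1/6)·0 = 0.
The weights sum to 5/6.
So P(the gold coin in box 3 | the host opened box 6) = (1/6) / (5/6) = 1/5.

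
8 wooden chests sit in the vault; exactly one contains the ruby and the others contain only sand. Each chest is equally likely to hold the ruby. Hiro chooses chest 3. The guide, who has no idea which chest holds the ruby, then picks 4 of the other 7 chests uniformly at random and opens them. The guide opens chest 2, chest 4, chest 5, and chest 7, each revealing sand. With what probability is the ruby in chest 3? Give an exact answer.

Condition on the true location of the ruby.
If it is in any of chests 1, 3, 6, and 8 (prior 1/8 each): the guide picks exactly this set with probability 1/35 regardless, and none is the prize; weight (1/8)·(1/35) = 1/280 each.
If it is in any of chests 2, 4, 5, and 7 (prior 1/8 each): that chest was opened and seen not to hold the prize — ruled out; weight (1/8)·0 = 0 each.
The weights sum to 1/70.
So P(the ruby in chest 3 | the guide opened chest 2, chest 4, chest 5, and chest 7) = (1/280) / (1/70) = 1/4.

1/4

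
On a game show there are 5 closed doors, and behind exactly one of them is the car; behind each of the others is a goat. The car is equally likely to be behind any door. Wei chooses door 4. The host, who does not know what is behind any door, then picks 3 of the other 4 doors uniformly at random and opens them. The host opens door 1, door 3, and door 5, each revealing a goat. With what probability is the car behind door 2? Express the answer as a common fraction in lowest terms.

1/2

Consider each possible location of the car in turn.
If it is behind any of doors 1, 3, and 5 (prior 1/5 each): that door was opened and seen not to hold the prize — ruled out; weight (1/5)·0 = 0 each.
If it is behind either of doors 2 and 4 (prior 1/5 each): the host picks exactly this set with probability 1/4 regardless, and none is the prize; weight (1/5)·(1/4) = 1/20 each.
The weights sum to 1/10.
So P(the car behind door 2 | the host opened door 1, door 3, and door 5) = (1/20) / (1/10) = 1/2.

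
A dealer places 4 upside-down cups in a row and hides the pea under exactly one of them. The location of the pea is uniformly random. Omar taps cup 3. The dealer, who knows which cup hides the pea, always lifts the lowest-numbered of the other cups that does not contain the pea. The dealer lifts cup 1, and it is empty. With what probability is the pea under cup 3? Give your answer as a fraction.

Condition on the true location of the pea.
If it is under cup 1 (prior 1/4): the dealer opened cup 1, so this case is ruled out; weight (1/4)·0 = 0.
If it is under any of cups 2, 3, and 4 (prior 1/4 each): cup 1 is the lowest-numbered option available, probability 1; weight (1/4)·1 = 1/4 each.
The weights sum to 3/4.
So P(the pea under cup 3 | the dealer opened cup 1) = (1/4) / (3/4) = 1/3.

1/3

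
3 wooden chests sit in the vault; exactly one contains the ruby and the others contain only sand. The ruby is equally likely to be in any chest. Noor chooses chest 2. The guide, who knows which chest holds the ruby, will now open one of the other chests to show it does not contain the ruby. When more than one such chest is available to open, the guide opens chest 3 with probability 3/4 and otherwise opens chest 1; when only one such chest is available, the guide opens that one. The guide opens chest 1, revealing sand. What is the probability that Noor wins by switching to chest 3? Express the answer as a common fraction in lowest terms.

4/5

Apply Bayes' rule, conditioning on where the ruby actually is.
If it is in chest 1 (prior 1/3): the guide opened chest 1, so this case is ruled out; weight (1/3)·0 = 0.
If it is in chest 2 (prior 1/3): chest 3 is available but not opened, probability 1/4; weight (1/3)·(1/4) = 1/12.
If it is in chest 3 (prior 1/3): only chest 1 is available, probability 1; weight (1/3)·1 = 1/3.
The weights sum to 5/12.
So P(the ruby in chest 3 | the guide opened chest 1) = (1/3) / (5/12) = 4/5.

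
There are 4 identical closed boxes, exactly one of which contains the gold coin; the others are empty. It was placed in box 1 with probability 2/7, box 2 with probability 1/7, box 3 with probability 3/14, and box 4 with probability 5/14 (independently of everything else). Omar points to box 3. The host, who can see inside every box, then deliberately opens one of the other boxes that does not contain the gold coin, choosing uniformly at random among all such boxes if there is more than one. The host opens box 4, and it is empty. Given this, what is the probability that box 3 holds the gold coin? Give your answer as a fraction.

Condition on the true location of the gold coin.
If it is in box 1 (prior 2/7): the host has 2 equally likely choices, so probability 1/2; weight (2/7)·(1/2) = 1/7.
If it is in box 2 (prior 1/7): the host has 2 equally likely choices, so probability 1/2; weight (1/7)·(1/2) = 1/14.
If it is in box 3 (prior 3/14): the host has 3 equally likely choices, so probability 1/3; weight (3/14)·(1/3) = 1/14.
If it is in box 4 (prior 5/14): the host opened box 4, so this case is ruled out; weight (5/14)·0 = 0.
The weights sum to 2/7.
So P(the gold coin in box 3 | the host opened box 4) = (1/14) / (2/7) = 1/4.

1/4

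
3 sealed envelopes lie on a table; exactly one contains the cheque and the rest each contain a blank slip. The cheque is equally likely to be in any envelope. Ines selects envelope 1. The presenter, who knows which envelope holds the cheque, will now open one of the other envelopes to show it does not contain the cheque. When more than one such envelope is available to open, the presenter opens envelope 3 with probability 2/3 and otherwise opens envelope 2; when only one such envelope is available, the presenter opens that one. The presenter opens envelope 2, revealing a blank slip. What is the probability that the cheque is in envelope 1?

Apply Bayes' rule, conditioning on where the cheque actually is.
If it is in envelope 1 (prior 1/3): envelope 3 is available but not opened, probability 1/3; weight (1/3)·(1/3) = 1/9.
If it is in envelope 2 (prior 1/3): the presenter opened envelope 2, so this case is ruled out; weight (1/3)·0 = 0.
If it is in envelope 3 (prior 1/3): only envelope 2 is available, probability 1; weight (1/3)·1 = 1/3.
The weights sum to 4/9.
So P(the cheque in envelope 1 | the presenter opened envelope 2) = (1/9) / (4/9) = 1/4.

1/4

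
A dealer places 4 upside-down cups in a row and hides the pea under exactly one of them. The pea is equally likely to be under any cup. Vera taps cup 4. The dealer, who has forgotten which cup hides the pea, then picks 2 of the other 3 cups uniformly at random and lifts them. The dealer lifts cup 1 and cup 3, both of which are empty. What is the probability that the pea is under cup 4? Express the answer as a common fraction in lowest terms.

Because the dealer chose which cups to lift without knowing where the pea is, the choice is independent of the prize location. Learning that none of the 2 opened cups holds the pea simply rules out those 2 locations and leaves the remaining 2 cups still equally likely by symmetry.
So P(the pea under cup 4) = 1/2.

1/2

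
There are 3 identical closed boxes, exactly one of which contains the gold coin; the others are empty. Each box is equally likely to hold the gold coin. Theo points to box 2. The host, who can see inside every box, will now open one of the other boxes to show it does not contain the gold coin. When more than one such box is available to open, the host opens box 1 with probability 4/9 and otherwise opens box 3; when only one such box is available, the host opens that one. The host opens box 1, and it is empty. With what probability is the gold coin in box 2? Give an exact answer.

4/13

Consider each possible location of the gold coin in turn.
If it is in box 1 (prior 1/3): the host opened box 1, so this case is ruled out; weight (1/3)·0 = 0.
If it is in box 2 (prior 1/3): box 1 is available, opened with probability 4/9; weight (1/3)·(4/9) = 4/27.
If it is in box 3 (prior 1/3): only box 1 is available, probability 1; weight (1/3)·1 = 1/3.
The weights sum to 13/27.
So P(the gold coin in box 2 | the host opened box 1) = (4/27) / (13/27) = 4/13.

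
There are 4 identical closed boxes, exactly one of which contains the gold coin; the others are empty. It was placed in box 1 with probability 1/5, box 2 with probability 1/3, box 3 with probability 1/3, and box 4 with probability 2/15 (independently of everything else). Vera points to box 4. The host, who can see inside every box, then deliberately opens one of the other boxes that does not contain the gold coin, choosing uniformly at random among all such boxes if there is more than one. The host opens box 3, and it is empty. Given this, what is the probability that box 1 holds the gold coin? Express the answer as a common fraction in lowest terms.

Condition on the true location of the gold coin.
If it is in box 1 (prior 1/5): the host has 2 equally likely choices, so probability 1/2; weight (1/5)·(1/2) = 1/10.
If it is in box 2 (prior 1/3): the host has 2 equally likely choices, so probability 1/2; weight (1/3)·(1/2) = 1/6.
If it is in box 3 (prior 1/3): the host opened box 3, so this case is ruled out; weight (1/3)·0 = 0.
If it is in box 4 (prior 2/15): the host has 3 equally likely choices, so probability 1/3; weight (2/15)·(1/3) = 2/45.
The weights sum to 14/45.
So P(the gold coin in box 1 | the host opened box 3) = (1/10) / (14/45) = 9/28.

9/28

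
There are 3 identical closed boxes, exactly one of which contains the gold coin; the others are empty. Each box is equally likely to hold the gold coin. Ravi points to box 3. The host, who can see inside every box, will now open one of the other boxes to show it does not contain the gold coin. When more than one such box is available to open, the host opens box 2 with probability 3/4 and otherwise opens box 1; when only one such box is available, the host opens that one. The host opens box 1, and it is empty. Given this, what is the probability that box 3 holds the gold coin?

Consider each possible location of the gold coin in turn.
If it is in box 1 (prior 1/3): the host opened box 1, so this case is ruled out; weight (1/3)·0 = 0.
If it is in box 2 (prior 1/3): only box 1 is available, probability 1; weight (1/3)·1 = 1/3.
If it is in box 3 (prior 1/3): box 2 is available but not opened, probability 1/4; weight (1/3)·(1/4) = 1/12.
The weights sum to 5/12.
So P(the gold coin in box 3 | the host opened box 1) = (1/12) / (5/12) = 1/5.

1/5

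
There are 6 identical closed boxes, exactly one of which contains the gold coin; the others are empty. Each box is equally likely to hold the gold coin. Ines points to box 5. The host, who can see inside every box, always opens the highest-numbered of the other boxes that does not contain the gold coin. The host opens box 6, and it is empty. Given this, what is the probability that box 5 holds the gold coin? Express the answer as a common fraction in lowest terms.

1/5

Condition on the true location of the gold coin.
If it is in any of boxes 1, 2, 3, 4, and 5 (prior 1/6 each): box 6 is the highest-numbered option available, probability 1; weight (1/6)·1 = 1/6 each.
If it is in box 6 (prior 1/6): the host opened box 6, so this case is ruled out; weight (1/6)·0 = 0.
The weights sum to 5/6.
So P(the gold coin in box 5 | the host opened box 6) = (1/6) / (5/6) = 1/5.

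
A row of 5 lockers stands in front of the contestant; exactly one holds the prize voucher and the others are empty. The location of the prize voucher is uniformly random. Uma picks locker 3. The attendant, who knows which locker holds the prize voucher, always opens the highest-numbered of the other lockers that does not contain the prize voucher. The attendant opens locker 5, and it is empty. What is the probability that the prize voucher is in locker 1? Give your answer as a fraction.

1/4

Consider each possible location of the prize voucher in turn.
If it is in any of lockers 1, 2, 3, and 4 (prior 1/5 each): locker 5 is the highest-numbered option available, probability 1; weight (1/5)·1 = 1/5 each.
If it is in locker 5 (prior 1/5): the attendant opened locker 5, so this case is ruled out; weight (1/5)·0 = 0.
The weights sum to 4/5.
So P(the prize voucher in locker 1 | the attendant opened locker 5) = (1/5) / (4/5) = 1/4.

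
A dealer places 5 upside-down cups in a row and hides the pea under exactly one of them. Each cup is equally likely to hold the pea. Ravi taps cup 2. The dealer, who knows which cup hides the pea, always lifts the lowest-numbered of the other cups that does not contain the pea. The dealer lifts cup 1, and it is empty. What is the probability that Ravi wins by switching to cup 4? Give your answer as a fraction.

1/4

Condition on the true location of the pea.
If it is under cup 1 (prior 1/5): the dealer opened cup 1, so this case is ruled out; weight (1/5)·0 = 0.
If it is under any of cups 2, 3, 4, and 5 (prior 1/5 each): cup 1 is the lowest-numbered option available, probability 1; weight (1/5)·1 = 1/5 each.
The weights sum to 4/5.
So P(the pea under cup 4 | the dealer opened cup 1) = (1/5) / (4/5) = 1/4.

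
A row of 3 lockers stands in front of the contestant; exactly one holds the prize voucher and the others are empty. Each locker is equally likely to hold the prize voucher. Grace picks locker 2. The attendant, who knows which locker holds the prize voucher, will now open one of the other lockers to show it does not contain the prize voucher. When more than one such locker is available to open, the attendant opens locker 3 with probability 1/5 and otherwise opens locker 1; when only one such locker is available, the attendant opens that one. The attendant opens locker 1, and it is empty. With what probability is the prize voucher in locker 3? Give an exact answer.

Apply Bayes' rule, conditioning on where the prize voucher actually is.
If it is in locker 1 (prior 1/3): the attendant opened locker 1, so this case is ruled out; weight (1/3)·0 = 0.
If it is in locker 2 (prior 1/3): locker 3 is available but not opened, probability 4/5; weight (1/3)·(4/5) = 4/15.
If it is in locker 3 (prior 1/3): only locker 1 is available, probability 1; weight (1/3)·1 = 1/3.
The weights sum to 3/5.
So P(the prize voucher in locker 3 | the attendant opened locker 1) = (1/3) / (3/5) = 5/9.

5/9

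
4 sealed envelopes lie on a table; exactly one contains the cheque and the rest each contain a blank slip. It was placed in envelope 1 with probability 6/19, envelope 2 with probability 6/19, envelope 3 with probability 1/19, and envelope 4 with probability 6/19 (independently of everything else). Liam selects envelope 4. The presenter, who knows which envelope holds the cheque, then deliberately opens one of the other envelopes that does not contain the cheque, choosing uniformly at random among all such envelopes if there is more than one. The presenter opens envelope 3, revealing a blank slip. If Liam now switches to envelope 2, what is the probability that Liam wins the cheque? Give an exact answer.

3/8

Consider each possible location of the cheque in turn.
If it is in either of envelopes 1 and 2 (prior 6/19 each): the presenter has 2 equally likely choices, so probability 1/2; weight (6/19)·(1/2) = 3/19 each.
If it is in envelope 3 (prior 1/19): the presenter opened envelope 3, so this case is ruled out; weight (1/19)·0 = 0.
If it is in envelope 4 (prior 6/19): the presenter has 3 equally likely choices, so probability 1/3; weight (6/19)·(1/3) = 2/19.
The weights sum to 8/19.
So P(the cheque in envelope 2 | the presenter opened envelope 3) = (3/19) / (8/19) = 3/8.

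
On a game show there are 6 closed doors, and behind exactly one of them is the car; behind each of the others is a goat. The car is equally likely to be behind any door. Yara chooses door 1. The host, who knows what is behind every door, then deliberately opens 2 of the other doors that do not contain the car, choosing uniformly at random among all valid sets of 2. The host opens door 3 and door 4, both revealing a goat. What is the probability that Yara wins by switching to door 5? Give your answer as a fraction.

Condition on the true location of the car.
If it is behind door 1 (prior 1/6): the host has 10 equally likely choices, so probability 1/10; weight (1/6)·(1/10) = 1/60.
If it is behind any of doors 2, 5, and 6 (prior 1/6 each): the host has 6 equally likely choices, so probability 1/6; weight (1/6)·(1/6) = 1/36 each.
If it is behind either of doors 3 and 4 (prior 1/6 each): that door was opened and seen not to hold the prize — ruled out; weight (1/6)·0 = 0 each.
The weights sum to 1/10.
So P(the car behind door 5 | the host opened door 3 and door 4) = (1/36) / (1/10) = 5/18.

5/18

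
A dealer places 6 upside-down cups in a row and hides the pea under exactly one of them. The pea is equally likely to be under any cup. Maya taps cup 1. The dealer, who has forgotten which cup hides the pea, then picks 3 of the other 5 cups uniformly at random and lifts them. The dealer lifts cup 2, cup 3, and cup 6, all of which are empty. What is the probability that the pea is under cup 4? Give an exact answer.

Condition on the true location of the pea.
If it is under any of cups 1, 4, and 5 (prior 1/6 each): the dealer picks exactly this set with probability 1/10 regardless, and none is the prize; weight (1/6)·(1/10) = 1/60 each.
If it is under any of cups 2, 3, and 6 (prior 1/6 each): that cup was opened and seen not to hold the prize — ruled out; weight (1/6)·0 = 0 each.
The weights sum to 1/20.
So P(the pea under cup 4 | the dealer opened cup 2, cup 3, and cup 6) = (1/60) / (1/20) = 1/3.

1/3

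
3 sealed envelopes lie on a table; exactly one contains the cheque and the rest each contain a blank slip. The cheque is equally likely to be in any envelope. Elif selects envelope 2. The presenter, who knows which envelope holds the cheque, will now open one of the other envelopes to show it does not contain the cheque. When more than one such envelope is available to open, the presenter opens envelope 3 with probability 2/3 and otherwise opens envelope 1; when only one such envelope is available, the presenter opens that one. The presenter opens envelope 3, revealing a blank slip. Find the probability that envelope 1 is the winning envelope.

Apply Bayes' rule, conditioning on where the cheque actually is.
If it is in envelope 1 (prior 1/3): only envelope 3 is available, probability 1; weight (1/3)·1 = 1/3.
If it is in envelope 2 (prior 1/3): envelope 3 is available, opened with probability 2/3; weight (1/3)·(2/3) = 2/9.
If it is in envelope 3 (prior 1/3): the presenter opened envelope 3, so this case is ruled out; weight (1/3)·0 = 0.
The weights sum to 5/9.
So P(the cheque in envelope 1 | the presenter opened envelope 3) = (1/3) / (5/9) = 3/5.

3/5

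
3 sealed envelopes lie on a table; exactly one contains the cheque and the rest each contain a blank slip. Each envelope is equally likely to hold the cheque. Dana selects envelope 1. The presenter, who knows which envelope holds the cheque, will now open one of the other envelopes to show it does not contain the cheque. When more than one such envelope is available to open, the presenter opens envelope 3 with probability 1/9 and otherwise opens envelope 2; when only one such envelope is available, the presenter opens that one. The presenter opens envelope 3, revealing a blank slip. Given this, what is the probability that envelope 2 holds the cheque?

9/10

Condition on the true location of the cheque.
If it is in envelope 1 (prior 1/3): envelope 3 is available, opened with probability 1/9; weight (1/3)·(1/9) = 1/27.
If it is in envelope 2 (prior 1/3): only envelope 3 is available, probability 1; weight (1/3)·1 = 1/3.
If it is in envelope 3 (prior 1/3): the presenter opened envelope 3, so this case is ruled out; weight (1/3)·0 = 0.
The weights sum to 10/27.
So P(the cheque in envelope 2 | the presenter opened envelope 3) = (1/3) / (10/27) = 9/10.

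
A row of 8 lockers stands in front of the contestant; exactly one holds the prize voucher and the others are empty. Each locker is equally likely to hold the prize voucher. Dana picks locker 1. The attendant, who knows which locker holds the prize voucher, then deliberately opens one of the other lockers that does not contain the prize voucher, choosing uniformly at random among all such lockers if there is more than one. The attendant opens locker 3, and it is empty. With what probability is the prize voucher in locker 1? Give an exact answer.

1/8

Condition on the true location of the prize voucher.
If it is in locker 1 (prior 1/8): the attendant has 7 equally likely choices, so probability 1/7; weight (1/8)·(1/7) = 1/56.
If it is in any of lockers 2, 4, 5, 6, 7, and 8 (prior 1/8 each): the attendant has 6 equally likely choices, so probability 1/6; weight (1/8)·(1/6) = 1/48 each.
If it is in locker 3 (prior 1/8): the attendant opened locker 3, so this case is ruled out; weight (1/8)·0 = 0.
The weights sum to 1/7.
So P(the prize voucher in locker 1 | the attendant opened locker 3) = (1/56) / (1/7) = 1/8.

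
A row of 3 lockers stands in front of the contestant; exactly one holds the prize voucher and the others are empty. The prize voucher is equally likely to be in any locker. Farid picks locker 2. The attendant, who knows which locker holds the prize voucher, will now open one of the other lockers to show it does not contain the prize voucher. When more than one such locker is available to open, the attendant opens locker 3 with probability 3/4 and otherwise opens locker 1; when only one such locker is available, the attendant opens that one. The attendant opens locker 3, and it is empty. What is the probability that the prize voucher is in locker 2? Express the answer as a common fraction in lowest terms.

3/7

Consider each possible location of the prize voucher in turn.
If it is in locker 1 (prior 1/3): only locker 3 is available, probability 1; weight (1/3)·1 = 1/3.
If it is in locker 2 (prior 1/3): locker 3 is available, opened with probability 3/4; weight (1/3)·(3/4) = 1/4.
If it is in locker 3 (prior 1/3): the attendant opened locker 3, so this case is ruled out; weight (1/3)·0 = 0.
The weights sum to 7/12.
So P(the prize voucher in locker 2 | the attendant opened locker 3) = (1/4) / (7/12) = 3/7.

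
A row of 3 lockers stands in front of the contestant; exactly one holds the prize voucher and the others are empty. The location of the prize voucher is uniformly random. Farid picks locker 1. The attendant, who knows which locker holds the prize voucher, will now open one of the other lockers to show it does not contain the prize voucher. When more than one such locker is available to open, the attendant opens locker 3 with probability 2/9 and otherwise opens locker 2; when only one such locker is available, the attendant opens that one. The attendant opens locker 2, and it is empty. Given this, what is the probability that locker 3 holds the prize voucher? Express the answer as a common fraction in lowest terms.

9/16

Condition on the true location of the prize voucher.
If it is in locker 1 (prior 1/3): locker 3 is available but not opened, probability 7/9; weight (1/3)·(7/9) = 7/27.
If it is in locker 2 (prior 1/3): the attendant opened locker 2, so this case is ruled out; weight (1/3)·0 = 0.
If it is in locker 3 (prior 1/3): only locker 2 is available, probability 1; weight (1/3)·1 = 1/3.
The weights sum to 16/27.
So P(the prize voucher in locker 3 | the attendant opened locker 2) = (1/3) / (16/27) = 9/16.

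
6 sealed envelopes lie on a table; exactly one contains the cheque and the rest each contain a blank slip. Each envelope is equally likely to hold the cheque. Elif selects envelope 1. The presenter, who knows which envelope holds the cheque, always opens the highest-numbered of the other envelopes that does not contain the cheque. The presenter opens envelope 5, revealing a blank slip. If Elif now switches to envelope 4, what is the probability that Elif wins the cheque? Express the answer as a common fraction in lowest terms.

0

Condition on the true location of the cheque.
If it is in any of envelopes 1, 2, 3, and 4 (prior 1/6 each): the presenter would have opened envelope 6 instead, probability 0; weight (1/6)·0 = 0 each.
If it is in envelope 5 (prior 1/6): the presenter opened envelope 5, so this case is ruled out; weight (1/6)·0 = 0.
If it is in envelope 6 (prior 1/6): envelope 5 is the highest-numbered option available, probability 1; weight (1/6)·1 = 1/6.
The weights sum to 1/6.
So P(the cheque in envelope 4 | the presenter opened envelope 5) = 0 / (1/6) = 0.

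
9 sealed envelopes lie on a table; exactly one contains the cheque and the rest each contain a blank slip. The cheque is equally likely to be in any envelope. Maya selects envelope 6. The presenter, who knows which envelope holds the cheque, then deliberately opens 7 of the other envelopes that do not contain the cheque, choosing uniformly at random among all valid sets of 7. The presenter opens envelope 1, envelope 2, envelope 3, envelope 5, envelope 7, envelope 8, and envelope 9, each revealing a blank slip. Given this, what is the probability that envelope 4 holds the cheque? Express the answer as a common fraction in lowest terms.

8/9

Condition on the true location of the cheque.
If it is in any of envelopes 1, 2, 3, 5, 7, 8, and 9 (prior 1/9 each): that envelope was opened and seen not to hold the prize — ruled out; weight (1/9)·0 = 0 each.
If it is in envelope 4 (prior 1/9): the presenter has no choice, probability 1; weight (1/9)·1 = 1/9.
If it is in envelope 6 (prior 1/9): the presenter has 8 equally likely choices, so probability 1/8; weight (1/9)·(1/8) = 1/72.
The weights sum to 1/8.
So P(the cheque in envelope 4 | the presenter opened envelope 1, envelope 2, envelope 3, envelope 5, envelope 7, envelope 8, and envelope 9) = (1/9) / (1/8) = 8/9.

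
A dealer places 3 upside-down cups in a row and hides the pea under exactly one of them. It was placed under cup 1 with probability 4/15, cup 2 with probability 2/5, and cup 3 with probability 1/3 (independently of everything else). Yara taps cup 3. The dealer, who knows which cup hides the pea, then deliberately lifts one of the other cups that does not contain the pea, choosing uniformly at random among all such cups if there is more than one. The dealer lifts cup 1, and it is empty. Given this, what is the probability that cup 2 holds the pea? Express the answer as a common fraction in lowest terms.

12/17

Consider each possible location of the pea in turn.
If it is under cup 1 (prior 4/15): the dealer opened cup 1, so this case is ruled out; weight (4/15)·0 = 0.
If it is under cup 2 (prior 2/5): the dealer has no choice, probability 1; weight (2/5)·1 = 2/5.
If it is under cup 3 (prior 1/3): the dealer has 2 equally likely choices, so probability 1/2; weight (1/3)·(1/2) = 1/6.
The weights sum to 17/30.
So P(the pea under cup 2 | the dealer opened cup 1) = (2/5) / (17/30) = 12/17.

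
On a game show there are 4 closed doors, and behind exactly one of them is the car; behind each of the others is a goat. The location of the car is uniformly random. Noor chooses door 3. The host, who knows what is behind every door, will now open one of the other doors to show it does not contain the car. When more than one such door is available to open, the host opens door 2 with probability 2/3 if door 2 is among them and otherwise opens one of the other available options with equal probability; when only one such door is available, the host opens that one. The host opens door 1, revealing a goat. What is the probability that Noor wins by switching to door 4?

Condition on the true location of the car.
If it is behind door 1 (prior 1/4): the host opened door 1, so this case is ruled out; weight (1/4)·0 = 0.
If it is behind door 2 (prior 1/4): door 2 holds the prize so is unavailable; the host chooses uniformly among the 2 others, probability 1/2; weight (1/4)·(1/2) = 1/8.
If it is behind door 3 (prior 1/4): door 2 is available but not opened; door 1 gets probability (1 − 2/3)/2 = 1/6; weight (1/4)·(1/6) = 1/24.
If it is behind door 4 (prior 1/4): door 2 is available but not opened, probability 1/3; weight (1/4)·(1/3) = 1/12.
The weights sum to 1/4.
So P(the car behind door 4 | the host opened door 1) = (1/12) / (1/4) = 1/3.

1/3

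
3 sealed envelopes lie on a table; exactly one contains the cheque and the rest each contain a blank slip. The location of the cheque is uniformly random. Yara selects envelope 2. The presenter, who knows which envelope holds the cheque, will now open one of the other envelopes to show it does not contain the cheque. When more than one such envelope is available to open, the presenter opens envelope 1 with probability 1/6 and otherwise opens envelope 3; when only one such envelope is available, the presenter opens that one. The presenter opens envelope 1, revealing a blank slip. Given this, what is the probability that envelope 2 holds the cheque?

1/7

Condition on the true location of the cheque.
If it is in envelope 1 (prior 1/3): the presenter opened envelope 1, so this case is ruled out; weight (1/3)·0 = 0.
If it is in envelope 2 (prior 1/3): envelope 1 is available, opened with probability 1/6; weight (1/3)·(1/6) = 1/18.
If it is in envelope 3 (prior 1/3): only envelope 1 is available, probability 1; weight (1/3)·1 = 1/3.
The weights sum to 7/18.
So P(the cheque in envelope 2 | the presenter opened envelope 1) = (1/18) / (7/18) = 1/7.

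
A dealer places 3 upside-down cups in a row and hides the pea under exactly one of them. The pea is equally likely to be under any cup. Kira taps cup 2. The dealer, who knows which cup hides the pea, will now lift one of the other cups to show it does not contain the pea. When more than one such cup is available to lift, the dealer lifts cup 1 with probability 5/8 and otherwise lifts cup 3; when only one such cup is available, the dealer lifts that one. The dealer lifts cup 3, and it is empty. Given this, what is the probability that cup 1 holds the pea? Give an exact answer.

8/11

Apply Bayes' rule, conditioning on where the pea actually is.
If it is under cup 1 (prior 1/3): only cup 3 is available, probability 1; weight (1/3)·1 = 1/3.
If it is under cup 2 (prior 1/3): cup 1 is available but not opened, probability 3/8; weight (1/3)·(3/8) = 1/8.
If it is under cup 3 (prior 1/3): the dealer opened cup 3, so this case is ruled out; weight (1/3)·0 = 0.
The weights sum to 11/24.
So P(the pea under cup 1 | the dealer opened cup 3) = (1/3) / (11/24) = 8/11.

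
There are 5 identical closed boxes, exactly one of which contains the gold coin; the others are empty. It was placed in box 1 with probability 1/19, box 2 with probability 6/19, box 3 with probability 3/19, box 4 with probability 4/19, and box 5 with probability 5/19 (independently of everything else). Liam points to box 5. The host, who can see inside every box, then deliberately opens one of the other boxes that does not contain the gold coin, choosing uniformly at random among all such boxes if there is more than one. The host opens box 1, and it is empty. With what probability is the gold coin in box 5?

Condition on the true location of the gold coin.
If it is in box 1 (prior 1/19): the host opened box 1, so this case is ruled out; weight (1/19)·0 = 0.
If it is in box 2 (prior 6/19): the host has 3 equally likely choices, so probability 1/3; weight (6/19)·(1/3) = 2/19.
If it is in box 3 (prior 3/19): the host has 3 equally likely choices, so probability 1/3; weight (3/19)·(1/3) = 1/19.
If it is in box 4 (prior 4/19): the host has 3 equally likely choices, so probability 1/3; weight (4/19)·(1/3) = 4/57.
If it is in box 5 (prior 5/19): the host has 4 equally likely choices, so probability 1/4; weight (5/19)·(1/4) = 5/76.
The weights sum to 67/228.
So P(the gold coin in box 5 | the host opened box 1) = (5/76) / (67/228) = 15/67.

15/67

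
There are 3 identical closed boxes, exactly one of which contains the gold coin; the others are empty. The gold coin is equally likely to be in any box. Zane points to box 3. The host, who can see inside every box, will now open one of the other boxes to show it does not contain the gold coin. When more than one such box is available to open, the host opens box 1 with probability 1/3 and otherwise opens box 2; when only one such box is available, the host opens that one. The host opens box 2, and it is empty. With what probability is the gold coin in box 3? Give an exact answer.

Consider each possible location of the gold coin in turn.
If it is in box 1 (prior 1/3): only box 2 is available, probability 1; weight (1/3)·1 = 1/3.
If it is in box 2 (prior 1/3): the host opened box 2, so this case is ruled out; weight (1/3)·0 = 0.
If it is in box 3 (prior 1/3): box 1 is available but not opened, probability 2/3; weight (1/3)·(2/3) = 2/9.
The weights sum to 5/9.
So P(the gold coin in box 3 | the host opened box 2) = (2/9) / (5/9) = 2/5.

2/5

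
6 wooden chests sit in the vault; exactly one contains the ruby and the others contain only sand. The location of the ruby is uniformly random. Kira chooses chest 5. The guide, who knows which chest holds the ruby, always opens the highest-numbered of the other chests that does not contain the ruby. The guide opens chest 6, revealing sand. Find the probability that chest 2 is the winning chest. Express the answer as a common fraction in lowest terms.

Consider each possible location of the ruby in turn.
If it is in any of chests 1, 2, 3, 4, and 5 (prior 1/6 each): chest 6 is the highest-numbered option available, probability 1; weight (1/6)·1 = 1/6 each.
If it is in chest 6 (prior 1/6): the guide opened chest 6, so this case is ruled out; weight (1/6)·0 = 0.
The weights sum to 5/6.
So P(the ruby in chest 2 | the guide opened chest 6) = (1/6) / (5/6) = 1/5.

1/5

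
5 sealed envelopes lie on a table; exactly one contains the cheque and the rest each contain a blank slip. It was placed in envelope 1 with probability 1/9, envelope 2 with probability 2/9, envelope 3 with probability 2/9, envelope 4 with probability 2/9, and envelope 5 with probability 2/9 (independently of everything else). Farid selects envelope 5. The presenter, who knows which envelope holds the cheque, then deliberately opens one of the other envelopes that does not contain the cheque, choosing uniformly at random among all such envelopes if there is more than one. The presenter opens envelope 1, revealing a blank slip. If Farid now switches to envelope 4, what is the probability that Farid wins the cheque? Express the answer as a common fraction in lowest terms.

Consider each possible location of the cheque in turn.
If it is in envelope 1 (prior 1/9): the presenter opened envelope 1, so this case is ruled out; weight (1/9)·0 = 0.
If it is in any of envelopes 2, 3, and 4 (prior 2/9 each): the presenter has 3 equally likely choices, so probability 1/3; weight (2/9)·(1/3) = 2/27 each.
If it is in envelope 5 (prior 2/9): the presenter has 4 equally likely choices, so probability 1/4; weight (2/9)·(1/4) = 1/18.
The weights sum to 5/18.
So P(the cheque in envelope 4 | the presenter opened envelope 1) = (2/27) / (5/18) = 4/15.

4/15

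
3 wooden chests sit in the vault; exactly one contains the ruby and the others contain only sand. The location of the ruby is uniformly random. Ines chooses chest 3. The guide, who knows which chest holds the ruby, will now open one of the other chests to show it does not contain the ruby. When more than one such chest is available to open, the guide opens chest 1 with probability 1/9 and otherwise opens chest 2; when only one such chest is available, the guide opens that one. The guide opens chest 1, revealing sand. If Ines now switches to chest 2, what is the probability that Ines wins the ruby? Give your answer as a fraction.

9/10

Apply Bayes' rule, conditioning on where the ruby actually is.
If it is in chest 1 (prior 1/3): the guide opened chest 1, so this case is ruled out; weight (1/3)·0 = 0.
If it is in chest 2 (prior 1/3): only chest 1 is available, probability 1; weight (1/3)·1 = 1/3.
If it is in chest 3 (prior 1/3): chest 1 is available, opened with probability 1/9; weight (1/3)·(1/9) = 1/27.
The weights sum to 10/27.
So P(the ruby in chest 2 | the guide opened chest 1) = (1/3) / (10/27) = 9/10.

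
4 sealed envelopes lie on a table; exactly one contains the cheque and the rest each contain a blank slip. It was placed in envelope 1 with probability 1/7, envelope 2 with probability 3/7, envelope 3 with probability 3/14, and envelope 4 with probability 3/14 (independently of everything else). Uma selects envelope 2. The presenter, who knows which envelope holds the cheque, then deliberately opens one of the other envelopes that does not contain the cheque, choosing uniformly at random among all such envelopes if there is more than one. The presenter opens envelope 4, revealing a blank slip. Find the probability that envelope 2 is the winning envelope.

4/9

Consider each possible location of the cheque in turn.
If it is in envelope 1 (prior 1/7): the presenter has 2 equally likely choices, so probability 1/2; weight (1/7)·(1/2) = 1/14.
If it is in envelope 2 (prior 3/7): the presenter has 3 equally likely choices, so probability 1/3; weight (3/7)·(1/3) = 1/7.
If it is in envelope 3 (prior 3/14): the presenter has 2 equally likely choices, so probability 1/2; weight (3/14)·(1/2) = 3/28.
If it is in envelope 4 (prior 3/14): the presenter opened envelope 4, so this case is ruled out; weight (3/14)·0 = 0.
The weights sum to 9/28.
So P(the cheque in envelope 2 | the presenter opened envelope 4) = (1/7) / (9/28) = 4/9.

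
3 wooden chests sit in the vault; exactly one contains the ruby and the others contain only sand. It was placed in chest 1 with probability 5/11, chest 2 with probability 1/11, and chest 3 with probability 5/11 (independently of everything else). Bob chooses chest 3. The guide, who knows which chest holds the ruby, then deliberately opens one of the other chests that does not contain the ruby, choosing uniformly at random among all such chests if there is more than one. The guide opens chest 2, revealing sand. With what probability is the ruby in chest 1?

2/3

Apply Bayes' rule, conditioning on where the ruby actually is.
If it is in chest 1 (prior 5/11): the guide has no choice, probability 1; weight (5/11)·1 = 5/11.
If it is in chest 2 (prior 1/11): the guide opened chest 2, so this case is ruled out; weight (1/11)·0 = 0.
If it is in chest 3 (prior 5/11): the guide has 2 equally likely choices, so probability 1/2; weight (5/11)·(1/2) = 5/22.
The weights sum to 15/22.
So P(the ruby in chest 1 | the guide opened chest 2) = (5/11) / (15/22) = 2/3.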